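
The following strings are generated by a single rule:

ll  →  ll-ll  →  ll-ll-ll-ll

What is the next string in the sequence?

Each string is two copies of the previous one joined by '-'.
Doubling ll-ll-ll-ll with '-' between the halves:

ll-ll-ll-ll-ll-ll-ll-ll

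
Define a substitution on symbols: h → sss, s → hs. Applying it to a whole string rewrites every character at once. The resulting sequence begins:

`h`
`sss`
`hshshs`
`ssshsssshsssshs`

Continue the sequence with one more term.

hshshsssshshshshsssshshshshsssshs

φ(ssshsssshsssshs) expands symbol-by-symbol to hs hs hs sss hs hs hs hs sss hs hs hs hs sss hs; joining the 15 pieces gives the next term.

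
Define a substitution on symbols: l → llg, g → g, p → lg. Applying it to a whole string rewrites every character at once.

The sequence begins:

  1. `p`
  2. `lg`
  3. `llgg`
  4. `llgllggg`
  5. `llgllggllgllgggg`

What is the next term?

llgllggllgllgggllgllggllgllggggg

Applying the rule to each of the 16 symbols of llgllggllgllgggg gives the pieces llg llg g llg llg g g llg llg g llg llg g g g g, which concatenate to the answer.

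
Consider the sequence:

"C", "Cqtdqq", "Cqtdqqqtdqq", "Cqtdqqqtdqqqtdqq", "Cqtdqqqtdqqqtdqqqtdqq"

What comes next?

Each term is the previous one with qtdqq appended.
So the next term is Cqtdqqqtdqqqtdqqqtdqq·qtdqq.

Cqtdqqqtdqqqtdqqqtdqqqtdqq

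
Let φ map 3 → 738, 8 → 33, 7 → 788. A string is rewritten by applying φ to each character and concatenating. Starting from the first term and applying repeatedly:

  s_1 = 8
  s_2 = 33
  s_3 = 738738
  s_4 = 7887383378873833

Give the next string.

φ(7887383378873833) expands symbol-by-symbol to 788 33 33 788 738 33 738 738 788 33 33 788 738 33 738 738; joining the 16 pieces gives the next term.

788333378873833738738788333378873833738738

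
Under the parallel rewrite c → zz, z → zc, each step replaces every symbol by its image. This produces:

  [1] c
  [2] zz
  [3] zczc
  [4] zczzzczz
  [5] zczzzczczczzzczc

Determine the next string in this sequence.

Applying the rule to each of the 16 symbols of zczzzczczczzzczc gives the pieces zc zz zc zc zc zz zc zz zc zz zc zc zc zz zc zz, which concatenate to the answer.

zczzzczczczzzczzzczzzczczczzzczz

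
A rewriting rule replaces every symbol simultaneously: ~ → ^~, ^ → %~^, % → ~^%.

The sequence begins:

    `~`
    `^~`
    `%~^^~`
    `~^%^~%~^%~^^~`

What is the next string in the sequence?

^~%~^~^%%~^^~~^%^~%~^~^%^~%~^%~^^~

Applying the rule to each of the 13 symbols of ~^%^~%~^%~^^~ gives the pieces ^~ %~^ ~^% %~^ ^~ ~^% ^~ %~^ ~^% ^~ %~^ %~^ ^~, which concatenate to the answer.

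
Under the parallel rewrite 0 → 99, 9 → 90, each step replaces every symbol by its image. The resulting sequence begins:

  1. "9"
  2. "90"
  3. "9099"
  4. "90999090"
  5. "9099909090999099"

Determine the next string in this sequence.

Rewriting the 16 symbols of 9099909090999099 one by one yields 90 99 90 90 90 99 90 99 90 99 90 90 90 99 90 90; concatenated:

90999090909990999099909090999090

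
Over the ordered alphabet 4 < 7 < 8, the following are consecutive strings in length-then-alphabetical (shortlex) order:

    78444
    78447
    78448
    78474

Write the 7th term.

78484

Stepping forward 3 times from 78474: 78474 → 78477 → 78478, then the target.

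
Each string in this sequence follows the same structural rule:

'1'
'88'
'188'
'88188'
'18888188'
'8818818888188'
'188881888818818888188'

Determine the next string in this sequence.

From term 3 onward, concatenate the second-to-last term with the last: 1·88 = 188, 88·188 = 88188, …
The next term joins 8818818888188 and 188881888818818888188.

8818818888188188881888818818888188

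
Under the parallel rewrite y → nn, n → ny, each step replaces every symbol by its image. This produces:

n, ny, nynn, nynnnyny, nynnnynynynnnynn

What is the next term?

nynnnynynynnnynnnynnnynynynnnyny

φ(nynnnynynynnnynn) expands symbol-by-symbol to ny nn ny ny ny nn ny nn ny nn ny ny ny nn ny ny; joining the 16 pieces gives the next term.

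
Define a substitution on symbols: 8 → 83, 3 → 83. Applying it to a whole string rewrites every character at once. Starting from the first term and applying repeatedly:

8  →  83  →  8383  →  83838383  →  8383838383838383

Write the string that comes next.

Rewriting the 16 symbols of 8383838383838383 one by one yields 83 83 83 83 83 83 83 83 83 83 83 83 83 83 83 83; concatenated:

83838383838383838383838383838383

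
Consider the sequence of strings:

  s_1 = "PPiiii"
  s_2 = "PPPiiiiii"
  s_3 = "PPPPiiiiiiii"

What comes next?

Each string has the form P^{n} i^{2n}, where the shown terms are n = 2, 3, 4.
For the next term, n = 5, so the run lengths are 5, 10.

PPPPPiiiiiiiiii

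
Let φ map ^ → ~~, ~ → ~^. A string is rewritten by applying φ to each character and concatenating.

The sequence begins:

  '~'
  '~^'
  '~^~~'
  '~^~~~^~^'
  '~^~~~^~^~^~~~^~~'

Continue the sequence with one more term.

Rewriting the 16 symbols of ~^~~~^~^~^~~~^~~ one by one yields ~^ ~~ ~^ ~^ ~^ ~~ ~^ ~~ ~^ ~~ ~^ ~^ ~^ ~~ ~^ ~^; concatenated:

~^~~~^~^~^~~~^~~~^~~~^~^~^~~~^~^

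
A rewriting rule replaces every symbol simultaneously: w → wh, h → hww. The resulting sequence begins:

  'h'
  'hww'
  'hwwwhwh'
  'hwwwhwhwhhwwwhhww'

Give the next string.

Applying the rule to each of the 17 symbols of hwwwhwhwhhwwwhhww gives the pieces hww wh wh wh hww wh hww wh hww hww wh wh wh hww hww wh wh, which concatenate to the answer.

hwwwhwhwhhwwwhhwwwhhwwhwwwhwhwhhwwhwwwhwh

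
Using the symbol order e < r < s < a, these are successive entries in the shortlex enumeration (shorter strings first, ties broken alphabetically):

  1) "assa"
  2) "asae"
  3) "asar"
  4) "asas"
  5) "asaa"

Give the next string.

The successor of asaa increments the rightmost position that isn't already a and resets every position after it to e.

aaee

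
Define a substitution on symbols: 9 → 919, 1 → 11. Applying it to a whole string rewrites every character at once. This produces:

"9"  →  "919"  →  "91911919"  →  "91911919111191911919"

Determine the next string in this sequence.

919119191111919119191111111191911919111191911919

Applying the rule to each of the 20 symbols of 91911919111191911919 gives the pieces 919 11 919 11 11 919 11 919 11 11 11 11 919 11 919 11 11 919 11 919, which concatenate to the answer.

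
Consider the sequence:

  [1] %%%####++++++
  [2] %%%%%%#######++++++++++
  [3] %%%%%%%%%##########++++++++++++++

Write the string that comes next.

Reading off run lengths: % runs 3, 6, 9; # runs 4, 7, 10; + runs 6, 10, 14 — each is linear in n (n = 1, 2, …).
For the next term, n = 4, so the run lengths are 12, 13, 18.

%%%%%%%%%%%%#############++++++++++++++++++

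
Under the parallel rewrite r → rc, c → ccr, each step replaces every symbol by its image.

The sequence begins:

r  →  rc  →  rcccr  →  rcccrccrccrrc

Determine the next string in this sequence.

φ(rcccrccrccrrc) expands symbol-by-symbol to rc ccr ccr ccr rc ccr ccr rc ccr ccr rc rc ccr; joining the 13 pieces gives the next term.

rcccrccrccrrcccrccrrcccrccrrcrcccr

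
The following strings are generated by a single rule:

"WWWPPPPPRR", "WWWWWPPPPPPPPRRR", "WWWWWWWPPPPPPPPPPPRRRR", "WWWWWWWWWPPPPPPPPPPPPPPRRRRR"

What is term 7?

WWWWWWWWWWWWWWWPPPPPPPPPPPPPPPPPPPPPPPRRRRRRRR

Reading off run lengths: W runs 3, 5, 7, 9; P runs 5, 8, 11, 14; R runs 2, 3, 4, 5 — each is linear in n (n = 1, 2, …).
At n = 7 the blocks have lengths 15, 23, 8.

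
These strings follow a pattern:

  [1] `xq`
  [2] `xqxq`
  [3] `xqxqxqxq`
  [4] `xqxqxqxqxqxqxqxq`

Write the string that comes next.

xqxqxqxqxqxqxqxqxqxqxqxqxqxqxqxq

Every step duplicates the string.
One more doubling of xqxqxqxqxqxqxqxq gives the answer.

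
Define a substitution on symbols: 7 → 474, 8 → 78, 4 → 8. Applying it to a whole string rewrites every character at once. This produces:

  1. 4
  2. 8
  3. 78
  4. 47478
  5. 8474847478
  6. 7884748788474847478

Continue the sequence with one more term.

Applying the rule to each of the 19 symbols of 7884748788474847478 gives the pieces 474 78 78 8 474 8 78 474 78 78 8 474 8 78 8 474 8 474 78, which concatenate to the answer.

47478788474878474787884748788474847478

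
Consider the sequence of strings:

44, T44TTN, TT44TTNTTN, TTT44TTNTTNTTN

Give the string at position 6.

TTTTT44TTNTTNTTNTTNTTN

s(k+1) = T·s(k)·TTN, so each term gains T as a prefix and TTN as a suffix.
From TTT44TTNTTNTTN, 2 further steps: TTT44TTNTTNTTN → TTTT44TTNTTNTTNTTN → (answer).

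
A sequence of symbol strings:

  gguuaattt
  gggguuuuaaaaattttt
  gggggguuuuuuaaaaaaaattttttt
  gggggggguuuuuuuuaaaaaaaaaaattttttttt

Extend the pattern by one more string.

The n-th term is 2n g's then 2n u's then 3n-1 a's then 2n+1 t's (n = 1, 2, …).
Setting n = 5 gives 10, 10, 14, 11 characters in each block.

gggggggggguuuuuuuuuuaaaaaaaaaaaaaattttttttttt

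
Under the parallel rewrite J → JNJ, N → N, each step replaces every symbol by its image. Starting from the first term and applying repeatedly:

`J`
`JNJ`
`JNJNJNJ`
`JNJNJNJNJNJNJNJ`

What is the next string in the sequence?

Replace each of the 15 characters of JNJNJNJNJNJNJNJ in place — JNJ N JNJ N JNJ N JNJ N JNJ N JNJ N JNJ N JNJ — and concatenate.

JNJNJNJNJNJNJNJNJNJNJNJNJNJNJNJ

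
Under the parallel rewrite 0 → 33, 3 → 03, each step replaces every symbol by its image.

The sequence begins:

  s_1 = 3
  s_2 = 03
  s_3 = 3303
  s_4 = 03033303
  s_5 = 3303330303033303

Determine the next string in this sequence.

Rewriting the 16 symbols of 3303330303033303 one by one yields 03 03 33 03 03 03 33 03 33 03 33 03 03 03 33 03; concatenated:

03033303030333033303330303033303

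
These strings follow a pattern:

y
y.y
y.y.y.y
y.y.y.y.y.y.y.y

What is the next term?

s(k+1) = s(k)·.·s(k) — each term doubles the last with '.' between the halves.
So the next term is two copies of y.y.y.y.y.y.y.y with '.' between the halves.

y.y.y.y.y.y.y.y.y.y.y.y.y.y.y.y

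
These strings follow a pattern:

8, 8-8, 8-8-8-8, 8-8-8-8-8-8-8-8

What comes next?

s(k+1) = s(k)·-·s(k) — each term doubles the last with '-' between the halves.
Doubling 8-8-8-8-8-8-8-8 with '-' between the halves:

8-8-8-8-8-8-8-8-8-8-8-8-8-8-8-8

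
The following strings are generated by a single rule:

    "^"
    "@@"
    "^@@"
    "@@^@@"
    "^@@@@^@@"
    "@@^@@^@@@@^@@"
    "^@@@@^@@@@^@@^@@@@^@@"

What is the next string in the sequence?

From term 3 onward, concatenate the second-to-last term with the last: ^·@@ = ^@@, @@·^@@ = @@^@@, …
Continuing: @@^@@^@@@@^@@ · ^@@@@^@@@@^@@^@@@@^@@ gives term 8.

@@^@@^@@@@^@@^@@@@^@@@@^@@^@@@@^@@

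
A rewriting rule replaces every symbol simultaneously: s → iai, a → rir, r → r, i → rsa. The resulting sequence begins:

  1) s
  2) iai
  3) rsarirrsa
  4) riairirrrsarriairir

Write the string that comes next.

Rewriting the 19 symbols of riairirrrsarriairir one by one yields r rsa rir rsa r rsa r r r iai rir r r rsa rir rsa r rsa r; concatenated:

rrsarirrsarrsarrriairirrrrsarirrsarrsar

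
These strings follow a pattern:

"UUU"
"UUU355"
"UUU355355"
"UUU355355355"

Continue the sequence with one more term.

UUU355355355355

Every step adds 355 to the end: s(k+1) = s(k)·355.
One more step from UUU355355355 gives the answer.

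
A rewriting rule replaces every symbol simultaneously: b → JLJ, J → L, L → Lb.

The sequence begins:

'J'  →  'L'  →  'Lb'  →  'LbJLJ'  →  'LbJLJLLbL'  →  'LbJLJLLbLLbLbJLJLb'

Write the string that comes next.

Rewriting the 18 symbols of LbJLJLLbLLbLbJLJLb one by one yields Lb JLJ L Lb L Lb Lb JLJ Lb Lb JLJ Lb JLJ L Lb L Lb JLJ; concatenated:

LbJLJLLbLLbLbJLJLbLbJLJLbJLJLLbLLbJLJ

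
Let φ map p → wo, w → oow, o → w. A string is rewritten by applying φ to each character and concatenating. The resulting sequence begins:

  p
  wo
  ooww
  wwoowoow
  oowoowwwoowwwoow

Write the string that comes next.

wwoowwwoowoowoowwwoowoowoowwwoow

Applying the rule to each of the 16 symbols of oowoowwwoowwwoow gives the pieces w w oow w w oow oow oow w w oow oow oow w w oow, which concatenate to the answer.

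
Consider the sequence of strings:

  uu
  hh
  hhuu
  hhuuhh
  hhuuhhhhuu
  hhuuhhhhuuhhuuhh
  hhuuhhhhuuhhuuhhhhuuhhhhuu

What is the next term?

hhuuhhhhuuhhuuhhhhuuhhhhuuhhuuhhhhuuhhuuhh

From term 3 onward, concatenate the last term with the second-to-last: hh·uu = hhuu, hhuu·hh = hhuuhh, …
So term 8 is hhuuhhhhuuhhuuhhhhuuhhhhuu·hhuuhhhhuuhhuuhh.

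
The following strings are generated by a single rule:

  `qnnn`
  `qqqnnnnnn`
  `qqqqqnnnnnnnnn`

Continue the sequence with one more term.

qqqqqqqnnnnnnnnnnnn

Term n consists of 2n-1 q's, followed by 3n n's (n = 1, 2, …).
At n = 4 the blocks have lengths 7, 12.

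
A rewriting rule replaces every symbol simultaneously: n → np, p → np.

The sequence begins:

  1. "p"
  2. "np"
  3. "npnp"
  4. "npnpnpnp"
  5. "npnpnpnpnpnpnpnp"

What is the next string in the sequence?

Applying the rule to each of the 16 symbols of npnpnpnpnpnpnpnp gives the pieces np np np np np np np np np np np np np np np np, which concatenate to the answer.

npnpnpnpnpnpnpnpnpnpnpnpnpnpnpnp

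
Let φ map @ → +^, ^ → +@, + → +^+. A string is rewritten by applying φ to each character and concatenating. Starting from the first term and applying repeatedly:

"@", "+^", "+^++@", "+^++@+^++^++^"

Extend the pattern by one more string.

φ(+^++@+^++^++^) expands symbol-by-symbol to +^+ +@ +^+ +^+ +^ +^+ +@ +^+ +^+ +@ +^+ +^+ +@; joining the 13 pieces gives the next term.

+^++@+^++^++^+^++@+^++^++@+^++^++@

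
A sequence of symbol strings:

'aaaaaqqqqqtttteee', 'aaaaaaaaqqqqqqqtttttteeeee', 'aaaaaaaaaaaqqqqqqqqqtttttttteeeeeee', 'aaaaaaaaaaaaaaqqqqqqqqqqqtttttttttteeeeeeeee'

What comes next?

Term n consists of 3n-1 a's, followed by 2n+1 q's, followed by 2n t's, followed by 2n-1 e's, where the shown terms are n = 2, 3, 4, 5.
At n = 6 the blocks have lengths 17, 13, 12, 11.

aaaaaaaaaaaaaaaaaqqqqqqqqqqqqqtttttttttttteeeeeeeeeee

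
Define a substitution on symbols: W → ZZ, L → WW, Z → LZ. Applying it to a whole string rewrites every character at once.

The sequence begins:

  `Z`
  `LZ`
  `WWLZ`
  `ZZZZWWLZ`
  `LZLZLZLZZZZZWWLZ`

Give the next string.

Replace each of the 16 characters of LZLZLZLZZZZZWWLZ in place — WW LZ WW LZ WW LZ WW LZ LZ LZ LZ LZ ZZ ZZ WW LZ — and concatenate.

WWLZWWLZWWLZWWLZLZLZLZLZZZZZWWLZ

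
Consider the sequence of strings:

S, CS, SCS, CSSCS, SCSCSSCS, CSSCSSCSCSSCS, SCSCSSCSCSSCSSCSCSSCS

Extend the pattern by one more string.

Each term (from the third on) is the two preceding terms concatenated in order: term 3 = S·CS = SCS.
So term 8 is CSSCSSCSCSSCS·SCSCSSCSCSSCSSCSCSSCS.

CSSCSSCSCSSCSSCSCSSCSCSSCSSCSCSSCS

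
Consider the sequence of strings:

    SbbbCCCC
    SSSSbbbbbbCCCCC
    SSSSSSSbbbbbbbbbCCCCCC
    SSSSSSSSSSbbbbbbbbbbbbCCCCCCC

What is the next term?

Each string has the form S^{3n-2} b^{3n} C^{n+3} (n = 1, 2, …).
At n = 5 the blocks have lengths 13, 15, 8.

SSSSSSSSSSSSSbbbbbbbbbbbbbbbCCCCCCCC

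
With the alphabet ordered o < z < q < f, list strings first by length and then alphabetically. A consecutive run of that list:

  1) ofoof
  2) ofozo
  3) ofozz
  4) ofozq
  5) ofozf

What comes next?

ofoqo

Find the rightmost character of ofozf below f, bump it to the next letter, and reset everything to its right to o.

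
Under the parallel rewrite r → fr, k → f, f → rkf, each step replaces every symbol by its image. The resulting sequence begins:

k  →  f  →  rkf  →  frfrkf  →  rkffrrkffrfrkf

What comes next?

frfrkfrkffrfrfrkfrkffrrkffrfrkf

Replace each of the 14 characters of rkffrrkffrfrkf in place — fr f rkf rkf fr fr f rkf rkf fr rkf fr f rkf — and concatenate.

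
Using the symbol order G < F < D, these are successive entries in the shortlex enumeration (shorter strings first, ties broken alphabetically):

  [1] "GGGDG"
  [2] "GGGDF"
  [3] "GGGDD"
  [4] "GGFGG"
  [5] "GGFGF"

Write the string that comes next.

GGFGD

Treat GGFGF as a base-3 numeral over the given alphabet and add one, carrying through any trailing D's.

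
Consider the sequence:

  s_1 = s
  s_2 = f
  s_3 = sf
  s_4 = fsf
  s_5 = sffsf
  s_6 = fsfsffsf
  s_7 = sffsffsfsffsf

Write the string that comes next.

This is a Fibonacci-style word recurrence s(k) = s(k−2)·s(k−1): e.g. s·f = sf.
So term 8 is fsfsffsf·sffsffsfsffsf.

fsfsffsfsffsffsfsffsf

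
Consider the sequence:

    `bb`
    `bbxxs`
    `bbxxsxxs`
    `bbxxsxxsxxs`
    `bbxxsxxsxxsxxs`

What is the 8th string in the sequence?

bbxxsxxsxxsxxsxxsxxsxxs

Every step adds xxs to the end: s(k+1) = s(k)·xxs.
From bbxxsxxsxxsxxs, 3 further steps: bbxxsxxsxxsxxs → bbxxsxxsxxsxxsxxs → bbxxsxxsxxsxxsxxsxxs → (answer).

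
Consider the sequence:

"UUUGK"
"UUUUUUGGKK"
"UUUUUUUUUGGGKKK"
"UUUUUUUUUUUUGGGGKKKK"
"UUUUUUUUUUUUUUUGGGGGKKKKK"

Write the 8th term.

UUUUUUUUUUUUUUUUUUUUUUUUGGGGGGGGKKKKKKKK

Each string has the form U^{3n} G^{n} K^{n} (n = 1, 2, …).
At n = 8 the blocks have lengths 24, 8, 8.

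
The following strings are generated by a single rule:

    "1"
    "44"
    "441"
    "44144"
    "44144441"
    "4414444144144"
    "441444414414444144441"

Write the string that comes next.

From term 3 onward, concatenate the last term with the second-to-last: 44·1 = 441, 441·44 = 44144, …
Continuing: 441444414414444144441 · 4414444144144 gives term 8.

4414444144144441444414414444144144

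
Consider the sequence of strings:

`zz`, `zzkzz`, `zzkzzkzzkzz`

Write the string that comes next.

zzkzzkzzkzzkzzkzzkzzkzz

s(k+1) = s(k)·k·s(k) — each term doubles the last with 'k' between the halves.
One more doubling of zzkzzkzzkzz gives the answer.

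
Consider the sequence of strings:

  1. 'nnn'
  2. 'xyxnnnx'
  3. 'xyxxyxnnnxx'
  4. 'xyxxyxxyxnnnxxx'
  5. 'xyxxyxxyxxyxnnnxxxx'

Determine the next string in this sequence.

Each term wraps the previous one in xyx on the left and x on the right.
One more step from xyxxyxxyxxyxnnnxxxx gives the answer.

xyxxyxxyxxyxxyxnnnxxxxx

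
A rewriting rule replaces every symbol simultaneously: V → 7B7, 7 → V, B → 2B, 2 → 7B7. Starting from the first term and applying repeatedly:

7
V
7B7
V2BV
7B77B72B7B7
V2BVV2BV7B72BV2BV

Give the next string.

φ(V2BVV2BV7B72BV2BV) expands symbol-by-symbol to 7B7 7B7 2B 7B7 7B7 7B7 2B 7B7 V 2B V 7B7 2B 7B7 7B7 2B 7B7; joining the 17 pieces gives the next term.

7B77B72B7B77B77B72B7B7V2BV7B72B7B77B72B7B7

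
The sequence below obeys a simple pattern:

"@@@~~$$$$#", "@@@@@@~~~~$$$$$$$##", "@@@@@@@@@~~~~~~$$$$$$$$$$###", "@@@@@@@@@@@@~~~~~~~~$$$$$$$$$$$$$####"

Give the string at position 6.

@@@@@@@@@@@@@@@@@@~~~~~~~~~~~~$$$$$$$$$$$$$$$$$$$######

Reading off run lengths: @ runs 3, 6, 9, 12; ~ runs 2, 4, 6, 8; $ runs 4, 7, 10, 13; # runs 1, 2, 3, 4 — each is linear in n (n = 1, 2, …).
Setting n = 6 gives 18, 12, 19, 6 characters in each block.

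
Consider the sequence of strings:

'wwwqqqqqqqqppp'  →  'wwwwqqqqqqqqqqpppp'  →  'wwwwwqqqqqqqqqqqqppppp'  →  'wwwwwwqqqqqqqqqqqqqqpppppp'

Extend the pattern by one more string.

wwwwwwwqqqqqqqqqqqqqqqqppppppp

Term n consists of n w's, followed by 2n+2 q's, followed by n p's, where the shown terms are n = 3, 4, 5, 6.
For the next term, n = 7, so the run lengths are 7, 16, 7.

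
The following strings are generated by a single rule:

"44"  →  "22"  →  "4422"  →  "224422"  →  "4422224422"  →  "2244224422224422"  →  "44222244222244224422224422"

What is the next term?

224422442222442244222244222244224422224422

This is a Fibonacci-style word recurrence s(k) = s(k−2)·s(k−1): e.g. 44·22 = 4422.
The next term joins 2244224422224422 and 44222244222244224422224422.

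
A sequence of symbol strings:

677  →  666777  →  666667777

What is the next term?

The n-th term is 2n-1 6's then n+1 7's (n = 1, 2, …).
Setting n = 4 gives 7, 5 characters in each block.

666666677777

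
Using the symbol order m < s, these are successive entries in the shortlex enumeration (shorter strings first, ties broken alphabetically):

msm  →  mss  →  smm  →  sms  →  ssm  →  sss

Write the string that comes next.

mmmm

sss is the last string of length 3, so the next is the first of length 4: m repeated 4 times.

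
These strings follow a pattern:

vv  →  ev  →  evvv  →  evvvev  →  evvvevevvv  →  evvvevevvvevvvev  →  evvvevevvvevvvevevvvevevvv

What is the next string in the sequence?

Each term (from the third on) is the previous term followed by the one before it: term 3 = ev·vv = evvv.
Continuing: evvvevevvvevvvevevvvevevvv · evvvevevvvevvvev gives term 8.

evvvevevvvevvvevevvvevevvvevvvevevvvevvvev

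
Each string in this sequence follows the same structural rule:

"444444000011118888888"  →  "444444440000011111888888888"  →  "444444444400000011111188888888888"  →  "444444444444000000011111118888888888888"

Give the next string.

Term n consists of 2n 4's, followed by n+1 0's, followed by n+1 1's, followed by 2n+1 8's, where the shown terms are n = 3, 4, 5, 6.
For the next term, n = 7, so the run lengths are 14, 8, 8, 15.

444444444444440000000011111111888888888888888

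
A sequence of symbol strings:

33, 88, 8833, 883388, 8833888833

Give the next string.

8833888833883388

From term 3 onward, concatenate the last term with the second-to-last: 88·33 = 8833, 8833·88 = 883388, …
The next term joins 8833888833 and 883388.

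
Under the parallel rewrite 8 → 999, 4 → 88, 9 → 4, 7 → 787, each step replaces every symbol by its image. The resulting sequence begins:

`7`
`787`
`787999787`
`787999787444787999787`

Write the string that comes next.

Rewriting the 21 symbols of 787999787444787999787 one by one yields 787 999 787 4 4 4 787 999 787 88 88 88 787 999 787 4 4 4 787 999 787; concatenated:

787999787444787999787888888787999787444787999787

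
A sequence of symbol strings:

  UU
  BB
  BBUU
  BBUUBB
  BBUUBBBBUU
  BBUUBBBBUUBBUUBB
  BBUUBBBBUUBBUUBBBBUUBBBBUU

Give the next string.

BBUUBBBBUUBBUUBBBBUUBBBBUUBBUUBBBBUUBBUUBB

From term 3 onward, concatenate the last term with the second-to-last: BB·UU = BBUU, BBUU·BB = BBUUBB, …
Continuing: BBUUBBBBUUBBUUBBBBUUBBBBUU · BBUUBBBBUUBBUUBB gives term 8.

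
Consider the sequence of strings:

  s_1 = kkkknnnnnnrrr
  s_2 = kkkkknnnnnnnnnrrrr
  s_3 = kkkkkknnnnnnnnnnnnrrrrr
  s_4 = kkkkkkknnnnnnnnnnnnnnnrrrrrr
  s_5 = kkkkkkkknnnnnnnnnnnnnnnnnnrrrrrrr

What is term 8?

kkkkkkkkkkknnnnnnnnnnnnnnnnnnnnnnnnnnnrrrrrrrrrr

Each string has the form k^{n+2} n^{3n} r^{n+1}, where the shown terms are n = 2, 3, 4, 5, 6.
For term 8, n = 9, so the run lengths are 11, 27, 10.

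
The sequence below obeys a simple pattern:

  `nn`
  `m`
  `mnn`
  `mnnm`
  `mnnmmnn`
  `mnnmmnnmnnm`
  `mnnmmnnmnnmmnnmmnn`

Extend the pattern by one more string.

Each term (from the third on) is the previous term followed by the one before it: term 3 = m·nn = mnn.
So term 8 is mnnmmnnmnnmmnnmmnn·mnnmmnnmnnm.

mnnmmnnmnnmmnnmmnnmnnmmnnmnnm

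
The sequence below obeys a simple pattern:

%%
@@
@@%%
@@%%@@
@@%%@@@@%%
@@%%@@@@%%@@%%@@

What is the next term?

@@%%@@@@%%@@%%@@@@%%@@@@%%

This is a Fibonacci-style word recurrence s(k) = s(k−1)·s(k−2): e.g. @@·%% = @@%%.
Continuing: @@%%@@@@%%@@%%@@ · @@%%@@@@%% gives term 7.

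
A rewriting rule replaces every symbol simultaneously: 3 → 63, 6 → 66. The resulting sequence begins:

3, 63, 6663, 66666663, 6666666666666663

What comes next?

Applying the rule to each of the 16 symbols of 6666666666666663 gives the pieces 66 66 66 66 66 66 66 66 66 66 66 66 66 66 66 63, which concatenate to the answer.

66666666666666666666666666666663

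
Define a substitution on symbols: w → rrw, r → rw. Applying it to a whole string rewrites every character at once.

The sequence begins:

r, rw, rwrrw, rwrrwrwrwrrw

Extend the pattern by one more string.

rwrrwrwrwrrwrwrrwrwrrwrwrwrrw

Apply φ to rwrrwrwrwrrw symbol by symbol: r→rw, w→rrw, r→rw, r→rw, w→rrw, r→rw, w→rrw, r→rw, w→rrw, r→rw, r→rw, w→rrw; joined: rw rrw rw rw rrw rw rrw rw rrw rw rw rrw.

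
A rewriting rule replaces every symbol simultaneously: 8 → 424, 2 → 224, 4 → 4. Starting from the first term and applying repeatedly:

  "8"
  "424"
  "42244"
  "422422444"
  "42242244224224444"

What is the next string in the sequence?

422422442242244422422442242244444

φ(42242244224224444) expands symbol-by-symbol to 4 224 224 4 224 224 4 4 224 224 4 224 224 4 4 4 4; joining the 17 pieces gives the next term.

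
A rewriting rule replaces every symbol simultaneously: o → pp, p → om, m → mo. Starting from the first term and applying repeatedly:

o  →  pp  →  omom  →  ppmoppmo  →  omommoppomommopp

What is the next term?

Rewriting the 16 symbols of omommoppomommopp one by one yields pp mo pp mo mo pp om om pp mo pp mo mo pp om om; concatenated:

ppmoppmomoppomomppmoppmomoppomom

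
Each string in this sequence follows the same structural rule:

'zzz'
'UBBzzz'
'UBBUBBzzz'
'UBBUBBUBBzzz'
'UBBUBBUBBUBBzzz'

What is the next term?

Each term is the previous one with UBB prepended.
One more step from UBBUBBUBBUBBzzz gives the answer.

UBBUBBUBBUBBUBBzzz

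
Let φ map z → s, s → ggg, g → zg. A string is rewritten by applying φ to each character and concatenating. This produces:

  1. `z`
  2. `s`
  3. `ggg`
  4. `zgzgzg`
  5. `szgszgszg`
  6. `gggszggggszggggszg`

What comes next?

Rewriting the 18 symbols of gggszggggszggggszg one by one yields zg zg zg ggg s zg zg zg zg ggg s zg zg zg zg ggg s zg; concatenated:

zgzgzggggszgzgzgzggggszgzgzgzggggszg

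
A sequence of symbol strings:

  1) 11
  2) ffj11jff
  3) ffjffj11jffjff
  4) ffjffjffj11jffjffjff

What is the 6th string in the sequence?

Every step adds ffj to the front and jff to the end of the previous string.
From ffjffjffj11jffjffjff, 2 further steps: ffjffjffj11jffjffjff → ffjffjffjffj11jffjffjffjff → (answer).

ffjffjffjffjffj11jffjffjffjffjff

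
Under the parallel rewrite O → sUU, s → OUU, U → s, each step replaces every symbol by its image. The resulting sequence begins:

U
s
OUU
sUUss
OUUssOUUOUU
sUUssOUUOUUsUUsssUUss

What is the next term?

φ(sUUssOUUOUUsUUsssUUss) expands symbol-by-symbol to OUU s s OUU OUU sUU s s sUU s s OUU s s OUU OUU OUU s s OUU OUU; joining the 21 pieces gives the next term.

OUUssOUUOUUsUUsssUUssOUUssOUUOUUOUUssOUUOUU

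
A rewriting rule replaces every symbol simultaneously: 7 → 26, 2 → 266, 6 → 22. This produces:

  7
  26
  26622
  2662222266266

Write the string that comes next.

Applying the rule to each of the 13 symbols of 2662222266266 gives the pieces 266 22 22 266 266 266 266 266 22 22 266 22 22, which concatenate to the answer.

266222226626626626626622222662222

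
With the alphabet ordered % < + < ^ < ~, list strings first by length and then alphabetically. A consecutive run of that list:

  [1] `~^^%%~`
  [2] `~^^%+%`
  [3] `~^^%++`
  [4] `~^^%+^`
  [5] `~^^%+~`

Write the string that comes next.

The successor of ~^^%+~ increments the rightmost position that isn't already ~ and resets every position after it to %.

~^^%^%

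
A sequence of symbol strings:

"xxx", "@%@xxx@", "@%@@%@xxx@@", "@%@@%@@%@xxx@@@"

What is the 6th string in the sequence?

@%@@%@@%@@%@@%@xxx@@@@@

Every step adds @%@ to the front and @ to the end of the previous string.
From @%@@%@@%@xxx@@@, 2 further steps: @%@@%@@%@xxx@@@ → @%@@%@@%@@%@xxx@@@@ → (answer).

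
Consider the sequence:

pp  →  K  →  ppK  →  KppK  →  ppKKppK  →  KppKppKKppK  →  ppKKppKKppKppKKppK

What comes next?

KppKppKKppKppKKppKKppKppKKppK

This is a Fibonacci-style word recurrence s(k) = s(k−2)·s(k−1): e.g. pp·K = ppK.
Continuing: KppKppKKppK · ppKKppKKppKppKKppK gives term 8.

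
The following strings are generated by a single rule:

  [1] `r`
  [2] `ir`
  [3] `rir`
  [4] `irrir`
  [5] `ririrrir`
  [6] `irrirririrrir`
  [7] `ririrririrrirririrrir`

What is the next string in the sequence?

This is a Fibonacci-style word recurrence s(k) = s(k−2)·s(k−1): e.g. r·ir = rir.
The next term joins irrirririrrir and ririrririrrirririrrir.

irrirririrrirririrririrrirririrrir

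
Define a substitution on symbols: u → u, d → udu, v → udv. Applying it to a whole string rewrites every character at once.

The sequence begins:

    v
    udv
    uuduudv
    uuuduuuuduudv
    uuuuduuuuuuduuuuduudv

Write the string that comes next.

Replace each of the 21 characters of uuuuduuuuuuduuuuduudv in place — u u u u udu u u u u u u udu u u u u udu u u udu udv — and concatenate.

uuuuuduuuuuuuuduuuuuuduuuuduudv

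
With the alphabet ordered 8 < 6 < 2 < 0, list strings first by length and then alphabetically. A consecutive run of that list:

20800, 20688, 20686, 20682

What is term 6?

Continuing the enumeration 2 steps past 20682: 20682 → 20680 → (answer).

20668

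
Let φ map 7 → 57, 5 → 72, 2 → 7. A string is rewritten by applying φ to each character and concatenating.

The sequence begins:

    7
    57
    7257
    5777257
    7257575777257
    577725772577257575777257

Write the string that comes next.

φ(577725772577257575777257) expands symbol-by-symbol to 72 57 57 57 7 72 57 57 7 72 57 57 7 72 57 72 57 72 57 57 57 7 72 57; joining the 24 pieces gives the next term.

72575757772575777257577725772577257575777257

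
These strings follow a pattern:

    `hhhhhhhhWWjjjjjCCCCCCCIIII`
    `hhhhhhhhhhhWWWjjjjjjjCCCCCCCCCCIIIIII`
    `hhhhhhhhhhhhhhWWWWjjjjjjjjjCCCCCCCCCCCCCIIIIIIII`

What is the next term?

Each string has the form h^{3n+2} W^{n} j^{2n+1} C^{3n+1} I^{2n}, where the shown terms are n = 2, 3, 4.
For the next term, n = 5, so the run lengths are 17, 5, 11, 16, 10.

hhhhhhhhhhhhhhhhhWWWWWjjjjjjjjjjjCCCCCCCCCCCCCCCCIIIIIIIIII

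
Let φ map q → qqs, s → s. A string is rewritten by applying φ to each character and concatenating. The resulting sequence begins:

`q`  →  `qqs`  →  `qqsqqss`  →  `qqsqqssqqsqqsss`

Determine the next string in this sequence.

qqsqqssqqsqqsssqqsqqssqqsqqssss

φ(qqsqqssqqsqqsss) expands symbol-by-symbol to qqs qqs s qqs qqs s s qqs qqs s qqs qqs s s s; joining the 15 pieces gives the next term.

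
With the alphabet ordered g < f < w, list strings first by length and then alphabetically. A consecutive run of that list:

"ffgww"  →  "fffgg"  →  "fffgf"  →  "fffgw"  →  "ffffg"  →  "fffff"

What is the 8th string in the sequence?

fffwg

Advancing 2 positions from fffff through fffff → ffffw reaches term 8.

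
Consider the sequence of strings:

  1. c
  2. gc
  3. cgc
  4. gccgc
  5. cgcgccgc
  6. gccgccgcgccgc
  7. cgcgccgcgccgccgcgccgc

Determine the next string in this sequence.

This is a Fibonacci-style word recurrence s(k) = s(k−2)·s(k−1): e.g. c·gc = cgc.
The next term joins gccgccgcgccgc and cgcgccgcgccgccgcgccgc.

gccgccgcgccgccgcgccgcgccgccgcgccgc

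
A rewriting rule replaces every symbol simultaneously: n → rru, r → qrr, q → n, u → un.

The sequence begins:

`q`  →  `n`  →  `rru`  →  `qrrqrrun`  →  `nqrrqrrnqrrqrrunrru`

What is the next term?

Rewriting the 19 symbols of nqrrqrrnqrrqrrunrru one by one yields rru n qrr qrr n qrr qrr rru n qrr qrr n qrr qrr un rru qrr qrr un; concatenated:

rrunqrrqrrnqrrqrrrrunqrrqrrnqrrqrrunrruqrrqrrun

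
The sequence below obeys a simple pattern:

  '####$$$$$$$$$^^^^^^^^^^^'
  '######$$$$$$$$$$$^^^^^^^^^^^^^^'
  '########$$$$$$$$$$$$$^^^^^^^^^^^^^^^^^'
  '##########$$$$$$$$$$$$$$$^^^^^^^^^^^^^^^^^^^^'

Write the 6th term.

##############$$$$$$$$$$$$$$$$$$$^^^^^^^^^^^^^^^^^^^^^^^^^^

Each string has the form #^{2n-2} $^{2n+3} ^^{3n+2}, where the shown terms are n = 3, 4, 5, 6.
At n = 8 the blocks have lengths 14, 19, 26.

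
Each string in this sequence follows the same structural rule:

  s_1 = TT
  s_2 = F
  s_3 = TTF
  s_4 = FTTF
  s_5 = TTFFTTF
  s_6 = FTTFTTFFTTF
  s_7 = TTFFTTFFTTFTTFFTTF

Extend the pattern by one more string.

FTTFTTFFTTFTTFFTTFFTTFTTFFTTF

From term 3 onward, concatenate the second-to-last term with the last: TT·F = TTF, F·TTF = FTTF, …
So term 8 is FTTFTTFFTTF·TTFFTTFFTTFTTFFTTF.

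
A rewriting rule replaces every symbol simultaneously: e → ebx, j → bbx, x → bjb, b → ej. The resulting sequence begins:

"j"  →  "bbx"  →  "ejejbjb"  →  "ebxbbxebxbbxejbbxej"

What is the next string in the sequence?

ebxejbjbejejbjbebxejbjbejejbjbebxbbxejejbjbebxbbx

Replace each of the 19 characters of ebxbbxebxbbxejbbxej in place — ebx ej bjb ej ej bjb ebx ej bjb ej ej bjb ebx bbx ej ej bjb ebx bbx — and concatenate.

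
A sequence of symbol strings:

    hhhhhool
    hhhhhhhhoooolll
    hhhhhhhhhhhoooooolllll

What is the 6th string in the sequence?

hhhhhhhhhhhhhhhhhhhhoooooooooooolllllllllll

Term n consists of 3n+2 h's, followed by 2n o's, followed by 2n-1 l's (n = 1, 2, …).
Setting n = 6 gives 20, 12, 11 characters in each block.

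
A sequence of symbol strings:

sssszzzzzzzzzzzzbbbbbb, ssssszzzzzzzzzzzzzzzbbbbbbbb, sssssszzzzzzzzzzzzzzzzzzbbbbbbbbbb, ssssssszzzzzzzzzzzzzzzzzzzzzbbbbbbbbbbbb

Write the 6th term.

ssssssssszzzzzzzzzzzzzzzzzzzzzzzzzzzbbbbbbbbbbbbbbbb

Each string has the form s^{n+1} z^{3n+3} b^{2n}, where the shown terms are n = 3, 4, 5, 6.
For term 6, n = 8, so the run lengths are 9, 27, 16.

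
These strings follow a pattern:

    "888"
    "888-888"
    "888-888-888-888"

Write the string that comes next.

888-888-888-888-888-888-888-888

Each string is two copies of the previous one joined by '-'.
One more doubling of 888-888-888-888 gives the answer.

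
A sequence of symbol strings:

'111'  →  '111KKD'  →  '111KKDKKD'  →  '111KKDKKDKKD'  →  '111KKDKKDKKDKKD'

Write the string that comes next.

The strings grow by a fixed suffix KKD each time.
Applying this once more to 111KKDKKDKKDKKD:

111KKDKKDKKDKKDKKD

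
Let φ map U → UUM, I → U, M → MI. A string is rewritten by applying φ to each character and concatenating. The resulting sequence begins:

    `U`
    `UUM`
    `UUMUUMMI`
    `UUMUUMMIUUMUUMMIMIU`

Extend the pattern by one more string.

Rewriting the 19 symbols of UUMUUMMIUUMUUMMIMIU one by one yields UUM UUM MI UUM UUM MI MI U UUM UUM MI UUM UUM MI MI U MI U UUM; concatenated:

UUMUUMMIUUMUUMMIMIUUUMUUMMIUUMUUMMIMIUMIUUUM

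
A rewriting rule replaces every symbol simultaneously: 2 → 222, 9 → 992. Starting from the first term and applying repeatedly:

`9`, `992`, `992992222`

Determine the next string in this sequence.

Rewriting each symbol of 992992222: 9→992, 9→992, 2→222, 9→992, 9→992, 2→222, 2→222, 2→222, 2→222, which concatenates to 992 992 222 992 992 222 222 222 222.

992992222992992222222222222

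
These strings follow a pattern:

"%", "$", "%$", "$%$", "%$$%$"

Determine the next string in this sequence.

$%$%$$%$

This is a Fibonacci-style word recurrence s(k) = s(k−2)·s(k−1): e.g. %·$ = %$.
So term 6 is $%$·%$$%$.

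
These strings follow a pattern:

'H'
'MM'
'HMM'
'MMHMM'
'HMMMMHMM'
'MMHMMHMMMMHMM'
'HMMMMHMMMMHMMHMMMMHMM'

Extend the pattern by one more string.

Each term (from the third on) is the two preceding terms concatenated in order: term 3 = H·MM = HMM.
Continuing: MMHMMHMMMMHMM · HMMMMHMMMMHMMHMMMMHMM gives term 8.

MMHMMHMMMMHMMHMMMMHMMMMHMMHMMMMHMM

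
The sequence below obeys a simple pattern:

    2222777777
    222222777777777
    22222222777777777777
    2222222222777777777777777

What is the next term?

222222222222777777777777777777

Reading off run lengths: 2 runs 4, 6, 8, 10; 7 runs 6, 9, 12, 15 — each is linear in n, where the shown terms are n = 2, 3, 4, 5.
Setting n = 6 gives 12, 18 characters in each block.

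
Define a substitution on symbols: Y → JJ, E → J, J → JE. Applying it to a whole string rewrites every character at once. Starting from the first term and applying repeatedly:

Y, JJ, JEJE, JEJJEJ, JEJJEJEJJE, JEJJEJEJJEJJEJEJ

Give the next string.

JEJJEJEJJEJJEJEJJEJEJJEJJE

Applying the rule to each of the 16 symbols of JEJJEJEJJEJJEJEJ gives the pieces JE J JE JE J JE J JE JE J JE JE J JE J JE, which concatenate to the answer.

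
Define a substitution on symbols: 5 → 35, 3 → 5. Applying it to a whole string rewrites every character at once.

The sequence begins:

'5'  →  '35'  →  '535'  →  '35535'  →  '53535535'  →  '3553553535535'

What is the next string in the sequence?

535355353553553535535

Replace each of the 13 characters of 3553553535535 in place — 5 35 35 5 35 35 5 35 5 35 35 5 35 — and concatenate.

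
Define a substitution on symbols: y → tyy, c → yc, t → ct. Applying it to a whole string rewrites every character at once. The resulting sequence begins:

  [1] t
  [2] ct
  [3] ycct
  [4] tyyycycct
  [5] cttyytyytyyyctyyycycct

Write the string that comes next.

ycctcttyytyycttyytyycttyytyytyyyccttyytyytyyyctyyycycct

Applying the rule to each of the 22 symbols of cttyytyytyyyctyyycycct gives the pieces yc ct ct tyy tyy ct tyy tyy ct tyy tyy tyy yc ct tyy tyy tyy yc tyy yc yc ct, which concatenate to the answer.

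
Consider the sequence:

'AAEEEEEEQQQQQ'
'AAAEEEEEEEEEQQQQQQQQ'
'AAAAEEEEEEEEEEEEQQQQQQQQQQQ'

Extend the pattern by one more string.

Term n consists of n+1 A's, followed by 3n+3 E's, followed by 3n+2 Q's (n = 1, 2, …).
Setting n = 4 gives 5, 15, 14 characters in each block.

AAAAAEEEEEEEEEEEEEEEQQQQQQQQQQQQQQ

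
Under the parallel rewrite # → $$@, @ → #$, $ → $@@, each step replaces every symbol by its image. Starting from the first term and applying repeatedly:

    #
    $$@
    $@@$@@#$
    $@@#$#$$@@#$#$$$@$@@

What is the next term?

Applying the rule to each of the 20 symbols of $@@#$#$$@@#$#$$$@$@@ gives the pieces $@@ #$ #$ $$@ $@@ $$@ $@@ $@@ #$ #$ $$@ $@@ $$@ $@@ $@@ $@@ #$ $@@ #$ #$, which concatenate to the answer.

$@@#$#$$$@$@@$$@$@@$@@#$#$$$@$@@$$@$@@$@@$@@#$$@@#$#$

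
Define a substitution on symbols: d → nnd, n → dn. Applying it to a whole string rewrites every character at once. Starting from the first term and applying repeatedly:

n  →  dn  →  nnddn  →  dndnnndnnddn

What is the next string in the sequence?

Expanding dndnnndnnddn: d→nnd, n→dn, d→nnd, n→dn, n→dn, n→dn, d→nnd, n→dn, n→dn, d→nnd, d→nnd, n→dn. Concatenated: nnd dn nnd dn dn dn nnd dn dn nnd nnd dn.

nnddnnnddndndnnnddndnnndnnddn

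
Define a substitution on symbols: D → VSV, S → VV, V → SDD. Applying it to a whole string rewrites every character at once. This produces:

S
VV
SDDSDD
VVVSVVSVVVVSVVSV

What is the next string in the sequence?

SDDSDDSDDVVSDDSDDVVSDDSDDSDDSDDVVSDDSDDVVSDD

Replace each of the 16 characters of VVVSVVSVVVVSVVSV in place — SDD SDD SDD VV SDD SDD VV SDD SDD SDD SDD VV SDD SDD VV SDD — and concatenate.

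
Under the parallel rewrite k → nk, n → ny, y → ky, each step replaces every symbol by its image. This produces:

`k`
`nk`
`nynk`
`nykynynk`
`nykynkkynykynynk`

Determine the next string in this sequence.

Replace each of the 16 characters of nykynkkynykynynk in place — ny ky nk ky ny nk nk ky ny ky nk ky ny ky ny nk — and concatenate.

nykynkkynynknkkynykynkkynykynynk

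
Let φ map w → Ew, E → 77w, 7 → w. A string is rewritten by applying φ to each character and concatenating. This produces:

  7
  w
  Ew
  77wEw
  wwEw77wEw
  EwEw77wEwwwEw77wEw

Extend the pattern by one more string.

77wEw77wEwwwEw77wEwEwEw77wEwwwEw77wEw

Applying the rule to each of the 18 symbols of EwEw77wEwwwEw77wEw gives the pieces 77w Ew 77w Ew w w Ew 77w Ew Ew Ew 77w Ew w w Ew 77w Ew, which concatenate to the answer.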